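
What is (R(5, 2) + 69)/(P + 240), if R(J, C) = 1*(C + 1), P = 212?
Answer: 18/113 ≈ 0.15929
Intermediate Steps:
R(J, C) = 1 + C (R(J, C) = 1*(1 + C) = 1 + C)
(R(5, 2) + 69)/(P + 240) = ((1 + 2) + 69)/(212 + 240) = (3 + 69)/452 = 72*(1/452) = 18/113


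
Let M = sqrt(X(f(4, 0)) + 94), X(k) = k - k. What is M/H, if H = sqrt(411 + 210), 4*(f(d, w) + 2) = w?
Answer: sqrt(6486)/207 ≈ 0.38906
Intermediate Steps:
f(d, w) = -2 + w/4
X(k) = 0
M = sqrt(94) (M = sqrt(0 + 94) = sqrt(94) ≈ 9.6954)
H = 3*sqrt(69) (H = sqrt(621) = 3*sqrt(69) ≈ 24.920)
M/H = sqrt(94)/((3*sqrt(69))) = sqrt(94)*(sqrt(69)/207) = sqrt(6486)/207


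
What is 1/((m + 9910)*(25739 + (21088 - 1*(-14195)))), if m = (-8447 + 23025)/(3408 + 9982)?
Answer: 515/311469144866 ≈ 1.6535e-9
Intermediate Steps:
m = 7289/6695 (m = 14578/13390 = 14578*(1/13390) = 7289/6695 ≈ 1.0887)
1/((m + 9910)*(25739 + (21088 - 1*(-14195)))) = 1/((7289/6695 + 9910)*(25739 + (21088 - 1*(-14195)))) = 1/(66354739*(25739 + (21088 + 14195))/6695) = 1/(66354739*(25739 + 35283)/6695) = 1/((66354739/6695)*61022) = 1/(311469144866/515) = 515/311469144866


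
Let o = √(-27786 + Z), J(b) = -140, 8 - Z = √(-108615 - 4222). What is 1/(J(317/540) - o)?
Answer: -1/(140 + √(-27778 - I*√112837)) ≈ -0.0029585 - 0.0034969*I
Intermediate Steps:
Z = 8 - I*√112837 (Z = 8 - √(-108615 - 4222) = 8 - √(-112837) = 8 - I*√112837 ≈ 8.0 - 335.91*I)
o = √(-27778 - I*√112837) (o = √(-27786 + (8 - I*√112837)) = √(-27778 - I*√112837) ≈ 1.008 - 166.67*I)
1/(J(317/540) - o) = 1/(-140 - √(-27778 - I*√112837))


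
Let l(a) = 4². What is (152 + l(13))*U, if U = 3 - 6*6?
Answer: -5544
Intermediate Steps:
l(a) = 16
U = -33 (U = 3 - 36 = -33)
(152 + l(13))*U = (152 + 16)*(-33) = 168*(-33) = -5544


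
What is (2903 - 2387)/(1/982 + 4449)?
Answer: 506712/4368919 ≈ 0.11598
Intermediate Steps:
(2903 - 2387)/(1/982 + 4449) = 516/(1/982 + 4449) = 516/(4368919/982) = 516*(982/4368919) = 506712/4368919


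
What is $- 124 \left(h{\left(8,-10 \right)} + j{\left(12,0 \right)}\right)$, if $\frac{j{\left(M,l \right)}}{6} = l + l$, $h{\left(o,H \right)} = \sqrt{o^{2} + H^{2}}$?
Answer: $- 248 \sqrt{41} \approx -1588.0$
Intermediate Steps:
$h{\left(o,H \right)} = \sqrt{H^{2} + o^{2}}$
$j{\left(M,l \right)} = 12 l$ ($j{\left(M,l \right)} = 6 \left(l + l\right) = 6 \cdot 2 l = 12 l$)
$- 124 \left(h{\left(8,-10 \right)} + j{\left(12,0 \right)}\right) = - 124 \left(\sqrt{\left(-10\right)^{2} + 8^{2}} + 12 \cdot 0\right) = - 124 \left(\sqrt{100 + 64} + 0\right) = - 124 \left(\sqrt{164} + 0\right) = - 124 \left(2 \sqrt{41} + 0\right) = - 124 \cdot 2 \sqrt{41} = - 248 \sqrt{41}$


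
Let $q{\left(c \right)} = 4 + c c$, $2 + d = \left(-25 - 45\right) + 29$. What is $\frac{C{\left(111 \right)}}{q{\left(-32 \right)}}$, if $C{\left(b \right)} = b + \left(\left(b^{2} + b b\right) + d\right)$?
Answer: $\frac{12355}{514} \approx 24.037$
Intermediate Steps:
$d = -43$ ($d = -2 + \left(\left(-25 - 45\right) + 29\right) = -2 + \left(-70 + 29\right) = -2 - 41 = -43$)
$q{\left(c \right)} = 4 + c^{2}$
$C{\left(b \right)} = -43 + b + 2 b^{2}$ ($C{\left(b \right)} = b - \left(43 - b^{2} - b b\right) = b + \left(\left(b^{2} + b^{2}\right) - 43\right) = b + \left(2 b^{2} - 43\right) = b + \left(-43 + 2 b^{2}\right) = -43 + b + 2 b^{2}$)
$\frac{C{\left(111 \right)}}{q{\left(-32 \right)}} = \frac{-43 + 111 + 2 \cdot 111^{2}}{4 + \left(-32\right)^{2}} = \frac{-43 + 111 + 2 \cdot 12321}{4 + 1024} = \frac{-43 + 111 + 24642}{1028} = 24710 \cdot \frac{1}{1028} = \frac{12355}{514}$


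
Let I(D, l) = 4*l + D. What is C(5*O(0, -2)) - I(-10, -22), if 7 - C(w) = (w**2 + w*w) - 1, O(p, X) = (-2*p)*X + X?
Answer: -94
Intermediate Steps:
I(D, l) = D + 4*l
O(p, X) = X - 2*X*p (O(p, X) = -2*X*p + X = X - 2*X*p)
C(w) = 8 - 2*w**2 (C(w) = 7 - ((w**2 + w*w) - 1) = 7 - ((w**2 + w**2) - 1) = 7 - (2*w**2 - 1) = 7 - (-1 + 2*w**2) = 7 + (1 - 2*w**2) = 8 - 2*w**2)
C(5*O(0, -2)) - I(-10, -22) = (8 - 2*100*(1 - 2*0)**2) - (-10 + 4*(-22)) = (8 - 2*100*(1 + 0)**2) - (-10 - 88) = (8 - 2*(5*(-2*1))**2) - 1*(-98) = (8 - 2*(5*(-2))**2) + 98 = (8 - 2*(-10)**2) + 98 = (8 - 2*100) + 98 = (8 - 200) + 98 = -192 + 98 = -94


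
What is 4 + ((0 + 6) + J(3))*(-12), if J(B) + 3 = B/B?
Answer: -44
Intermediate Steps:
J(B) = -2 (J(B) = -3 + B/B = -3 + 1 = -2)
4 + ((0 + 6) + J(3))*(-12) = 4 + ((0 + 6) - 2)*(-12) = 4 + (6 - 2)*(-12) = 4 + 4*(-12) = 4 - 48 = -44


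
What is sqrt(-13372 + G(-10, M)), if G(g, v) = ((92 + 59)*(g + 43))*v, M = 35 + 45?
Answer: 2*sqrt(96317) ≈ 620.70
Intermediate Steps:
M = 80
G(g, v) = v*(6493 + 151*g) (G(g, v) = (151*(43 + g))*v = (6493 + 151*g)*v = v*(6493 + 151*g))
sqrt(-13372 + G(-10, M)) = sqrt(-13372 + 151*80*(43 - 10)) = sqrt(-13372 + 151*80*33) = sqrt(-13372 + 398640) = sqrt(385268) = 2*sqrt(96317)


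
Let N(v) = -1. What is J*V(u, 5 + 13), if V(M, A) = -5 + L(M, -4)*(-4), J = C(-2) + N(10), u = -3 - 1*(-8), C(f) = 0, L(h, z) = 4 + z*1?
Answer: 5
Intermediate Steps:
L(h, z) = 4 + z
u = 5 (u = -3 + 8 = 5)
J = -1 (J = 0 - 1 = -1)
V(M, A) = -5 (V(M, A) = -5 + (4 - 4)*(-4) = -5 + 0*(-4) = -5 + 0 = -5)
J*V(u, 5 + 13) = -1*(-5) = 5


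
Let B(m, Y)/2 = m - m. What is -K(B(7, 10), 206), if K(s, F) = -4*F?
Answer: 824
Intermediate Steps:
B(m, Y) = 0 (B(m, Y) = 2*(m - m) = 2*0 = 0)
-K(B(7, 10), 206) = -(-4)*206 = -1*(-824) = 824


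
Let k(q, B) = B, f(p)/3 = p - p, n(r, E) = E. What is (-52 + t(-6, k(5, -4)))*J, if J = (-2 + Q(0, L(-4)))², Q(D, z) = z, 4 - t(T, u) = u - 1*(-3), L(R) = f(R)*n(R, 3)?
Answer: -188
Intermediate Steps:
f(p) = 0 (f(p) = 3*(p - p) = 3*0 = 0)
L(R) = 0 (L(R) = 0*3 = 0)
t(T, u) = 1 - u (t(T, u) = 4 - (u - 1*(-3)) = 4 - (u + 3) = 4 - (3 + u) = 4 + (-3 - u) = 1 - u)
J = 4 (J = (-2 + 0)² = (-2)² = 4)
(-52 + t(-6, k(5, -4)))*J = (-52 + (1 - 1*(-4)))*4 = (-52 + (1 + 4))*4 = (-52 + 5)*4 = -47*4 = -188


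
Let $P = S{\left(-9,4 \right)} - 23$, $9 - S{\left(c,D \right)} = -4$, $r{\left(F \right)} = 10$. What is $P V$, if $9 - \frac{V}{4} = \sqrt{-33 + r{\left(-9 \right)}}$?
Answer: $-360 + 40 i \sqrt{23} \approx -360.0 + 191.83 i$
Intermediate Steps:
$S{\left(c,D \right)} = 13$ ($S{\left(c,D \right)} = 9 - -4 = 9 + 4 = 13$)
$V = 36 - 4 i \sqrt{23}$ ($V = 36 - 4 \sqrt{-33 + 10} = 36 - 4 \sqrt{-23} = 36 - 4 i \sqrt{23} \approx 36.0 - 19.183 i$)
$P = -10$ ($P = 13 - 23 = -10$)
$P V = - 10 \left(36 - 4 i \sqrt{23}\right) = -360 + 40 i \sqrt{23}$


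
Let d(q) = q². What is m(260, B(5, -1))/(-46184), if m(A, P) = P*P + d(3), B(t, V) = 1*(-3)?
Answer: -9/23092 ≈ -0.00038975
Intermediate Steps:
B(t, V) = -3
m(A, P) = 9 + P² (m(A, P) = P*P + 3² = P² + 9 = 9 + P²)
m(260, B(5, -1))/(-46184) = (9 + (-3)²)/(-46184) = (9 + 9)*(-1/46184) = 18*(-1/46184) = -9/23092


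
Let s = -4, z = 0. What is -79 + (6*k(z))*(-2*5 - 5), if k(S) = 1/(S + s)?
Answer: -113/2 ≈ -56.500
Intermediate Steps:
k(S) = 1/(-4 + S) (k(S) = 1/(S - 4) = 1/(-4 + S))
-79 + (6*k(z))*(-2*5 - 5) = -79 + (6/(-4 + 0))*(-2*5 - 5) = -79 + (6/(-4))*(-10 - 5) = -79 + (6*(-1/4))*(-15) = -79 - 3/2*(-15) = -79 + 45/2 = -113/2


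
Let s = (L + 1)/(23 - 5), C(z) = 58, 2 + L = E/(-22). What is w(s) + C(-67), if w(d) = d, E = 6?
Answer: 5735/99 ≈ 57.929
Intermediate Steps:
L = -25/11 (L = -2 + 6/(-22) = -2 + 6*(-1/22) = -2 - 3/11 = -25/11 ≈ -2.2727)
s = -7/99 (s = (-25/11 + 1)/(23 - 5) = -14/11/18 = -14/11*1/18 = -7/99 ≈ -0.070707)
w(s) + C(-67) = -7/99 + 58 = 5735/99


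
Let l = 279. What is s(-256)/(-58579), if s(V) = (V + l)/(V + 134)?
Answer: 23/7146638 ≈ 3.2183e-6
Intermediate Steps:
s(V) = (279 + V)/(134 + V) (s(V) = (V + 279)/(V + 134) = (279 + V)/(134 + V))
s(-256)/(-58579) = ((279 - 256)/(134 - 256))/(-58579) = (23/(-122))*(-1/58579) = -1/122*23*(-1/58579) = -23/122*(-1/58579) = 23/7146638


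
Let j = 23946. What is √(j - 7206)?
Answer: 6*√465 ≈ 129.38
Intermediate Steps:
√(j - 7206) = √(23946 - 7206) = √16740 = 6*√465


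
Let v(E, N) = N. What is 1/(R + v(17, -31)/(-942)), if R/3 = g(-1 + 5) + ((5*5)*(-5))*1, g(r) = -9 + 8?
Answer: -942/356045 ≈ -0.0026457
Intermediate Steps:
g(r) = -1
R = -378 (R = 3*(-1 + ((5*5)*(-5))*1) = 3*(-1 + (25*(-5))*1) = 3*(-1 - 125*1) = 3*(-1 - 125) = 3*(-126) = -378)
1/(R + v(17, -31)/(-942)) = 1/(-378 - 31/(-942)) = 1/(-378 - 31*(-1/942)) = 1/(-378 + 31/942) = 1/(-356045/942) = -942/356045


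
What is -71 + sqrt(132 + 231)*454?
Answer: -71 + 4994*sqrt(3) ≈ 8578.9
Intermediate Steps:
-71 + sqrt(132 + 231)*454 = -71 + sqrt(363)*454 = -71 + (11*sqrt(3))*454 = -71 + 4994*sqrt(3)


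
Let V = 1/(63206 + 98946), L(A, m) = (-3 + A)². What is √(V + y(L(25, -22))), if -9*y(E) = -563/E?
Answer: √925238622854/2675508 ≈ 0.35952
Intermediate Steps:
V = 1/162152 ≈ 6.1671e-6
y(E) = 563/(9*E) (y(E) = -(-563)/(9*E) = 563/(9*E))
√(V + y(L(25, -22))) = √(1/162152 + 563/(9*((-3 + 25)²))) = √(1/162152 + 563/(9*(22²))) = √(1/162152 + (563/9)/484) = √(1/162152 + (563/9)*(1/484)) = √(1/162152 + 563/4356) = √(22823983/176583528) = √925238622854/2675508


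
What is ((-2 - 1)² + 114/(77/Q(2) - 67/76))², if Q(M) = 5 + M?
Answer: 242892225/591361 ≈ 410.73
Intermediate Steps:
((-2 - 1)² + 114/(77/Q(2) - 67/76))² = ((-2 - 1)² + 114/(77/(5 + 2) - 67/76))² = ((-3)² + 114/(77/7 - 67*1/76))² = (9 + 114/(77*(⅐) - 67/76))² = (9 + 114/(11 - 67/76))² = (9 + 114/(769/76))² = (9 + 114*(76/769))² = (9 + 8664/769)² = (15585/769)² = 242892225/591361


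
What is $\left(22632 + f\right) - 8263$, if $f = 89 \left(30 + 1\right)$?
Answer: $17128$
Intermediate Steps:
$f = 2759$ ($f = 89 \cdot 31 = 2759$)
$\left(22632 + f\right) - 8263 = \left(22632 + 2759\right) - 8263 = 25391 - 8263 = 17128$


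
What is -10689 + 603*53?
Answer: 21270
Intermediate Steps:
-10689 + 603*53 = -10689 + 31959 = 21270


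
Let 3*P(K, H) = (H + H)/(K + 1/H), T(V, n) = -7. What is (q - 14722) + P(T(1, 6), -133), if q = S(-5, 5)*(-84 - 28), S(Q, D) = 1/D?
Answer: -102974911/6990 ≈ -14732.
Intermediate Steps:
P(K, H) = 2*H/(3*(K + 1/H)) (P(K, H) = ((H + H)/(K + 1/H))/3 = ((2*H)/(K + 1/H))/3 = (2*H/(K + 1/H))/3 = 2*H/(3*(K + 1/H)))
q = -112/5 (q = (-84 - 28)/5 = (1/5)*(-112) = -112/5 ≈ -22.400)
(q - 14722) + P(T(1, 6), -133) = (-112/5 - 14722) + (2/3)*(-133)**2/(1 - 133*(-7)) = -73722/5 + (2/3)*17689/(1 + 931) = -73722/5 + (2/3)*17689/932 = -73722/5 + (2/3)*17689*(1/932) = -73722/5 + 17689/1398 = -102974911/6990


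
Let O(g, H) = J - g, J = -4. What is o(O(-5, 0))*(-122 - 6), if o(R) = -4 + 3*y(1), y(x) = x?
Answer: 128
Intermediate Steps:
O(g, H) = -4 - g
o(R) = -1 (o(R) = -4 + 3*1 = -4 + 3 = -1)
o(O(-5, 0))*(-122 - 6) = -(-122 - 6) = -1*(-128) = 128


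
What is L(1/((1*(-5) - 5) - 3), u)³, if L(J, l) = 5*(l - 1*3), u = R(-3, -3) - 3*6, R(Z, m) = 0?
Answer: -1157625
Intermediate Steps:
u = -18 (u = 0 - 3*6 = 0 - 18 = -18)
L(J, l) = -15 + 5*l (L(J, l) = 5*(l - 3) = 5*(-3 + l) = -15 + 5*l)
L(1/((1*(-5) - 5) - 3), u)³ = (-15 + 5*(-18))³ = (-15 - 90)³ = (-105)³ = -1157625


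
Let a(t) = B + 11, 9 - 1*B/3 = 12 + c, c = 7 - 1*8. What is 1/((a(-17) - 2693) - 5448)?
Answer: -1/8136 ≈ -0.00012291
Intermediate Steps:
c = -1 (c = 7 - 8 = -1)
B = -6 (B = 27 - 3*(12 - 1) = 27 - 3*11 = 27 - 33 = -6)
a(t) = 5 (a(t) = -6 + 11 = 5)
1/((a(-17) - 2693) - 5448) = 1/((5 - 2693) - 5448) = 1/(-2688 - 5448) = 1/(-8136) = -1/8136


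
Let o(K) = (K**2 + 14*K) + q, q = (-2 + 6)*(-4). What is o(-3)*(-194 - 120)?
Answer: 15386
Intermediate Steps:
q = -16 (q = 4*(-4) = -16)
o(K) = -16 + K**2 + 14*K (o(K) = (K**2 + 14*K) - 16 = -16 + K**2 + 14*K)
o(-3)*(-194 - 120) = (-16 + (-3)**2 + 14*(-3))*(-194 - 120) = (-16 + 9 - 42)*(-314) = -49*(-314) = 15386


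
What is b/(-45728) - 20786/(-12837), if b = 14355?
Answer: 766227073/587010336 ≈ 1.3053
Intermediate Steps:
b/(-45728) - 20786/(-12837) = 14355/(-45728) - 20786/(-12837) = 14355*(-1/45728) - 20786*(-1/12837) = -14355/45728 + 20786/12837 = 766227073/587010336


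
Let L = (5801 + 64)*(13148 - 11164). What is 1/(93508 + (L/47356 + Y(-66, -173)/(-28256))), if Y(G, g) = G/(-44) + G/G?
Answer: 669045568/62725508581829 ≈ 1.0666e-5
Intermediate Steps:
Y(G, g) = 1 - G/44 (Y(G, g) = G*(-1/44) + 1 = -G/44 + 1 = 1 - G/44)
L = 11636160 (L = 5865*1984 = 11636160)
1/(93508 + (L/47356 + Y(-66, -173)/(-28256))) = 1/(93508 + (11636160/47356 + (1 - 1/44*(-66))/(-28256))) = 1/(93508 + (11636160*(1/47356) + (1 + 3/2)*(-1/28256))) = 1/(93508 + (2909040/11839 + (5/2)*(-1/28256))) = 1/(93508 + (2909040/11839 - 5/56512)) = 1/(93508 + 164395609285/669045568) = 1/(62725508581829/669045568) = 669045568/62725508581829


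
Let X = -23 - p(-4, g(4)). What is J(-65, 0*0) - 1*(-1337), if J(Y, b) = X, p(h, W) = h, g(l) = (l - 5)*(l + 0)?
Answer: 1318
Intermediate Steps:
g(l) = l*(-5 + l) (g(l) = (-5 + l)*l = l*(-5 + l))
X = -19 (X = -23 - 1*(-4) = -23 + 4 = -19)
J(Y, b) = -19
J(-65, 0*0) - 1*(-1337) = -19 - 1*(-1337) = -19 + 1337 = 1318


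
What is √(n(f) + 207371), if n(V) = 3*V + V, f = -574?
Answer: 5*√8203 ≈ 452.85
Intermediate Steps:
n(V) = 4*V
√(n(f) + 207371) = √(4*(-574) + 207371) = √(-2296 + 207371) = √205075 = 5*√8203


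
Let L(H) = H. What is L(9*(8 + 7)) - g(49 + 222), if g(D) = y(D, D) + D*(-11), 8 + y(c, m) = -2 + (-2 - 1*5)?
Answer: 3133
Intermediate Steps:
y(c, m) = -17 (y(c, m) = -8 + (-2 + (-2 - 1*5)) = -8 + (-2 + (-2 - 5)) = -8 + (-2 - 7) = -8 - 9 = -17)
g(D) = -17 - 11*D (g(D) = -17 + D*(-11) = -17 - 11*D)
L(9*(8 + 7)) - g(49 + 222) = 9*(8 + 7) - (-17 - 11*(49 + 222)) = 9*15 - (-17 - 11*271) = 135 - (-17 - 2981) = 135 - 1*(-2998) = 135 + 2998 = 3133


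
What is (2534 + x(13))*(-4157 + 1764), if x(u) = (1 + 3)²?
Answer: -6102150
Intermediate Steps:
x(u) = 16 (x(u) = 4² = 16)
(2534 + x(13))*(-4157 + 1764) = (2534 + 16)*(-4157 + 1764) = 2550*(-2393) = -6102150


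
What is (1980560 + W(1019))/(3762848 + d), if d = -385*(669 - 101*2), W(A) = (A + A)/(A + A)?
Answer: 660187/1194351 ≈ 0.55276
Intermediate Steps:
W(A) = 1 (W(A) = (2*A)/((2*A)) = (2*A)*(1/(2*A)) = 1)
d = -179795 (d = -385*(669 - 202) = -385*467 = -179795)
(1980560 + W(1019))/(3762848 + d) = (1980560 + 1)/(3762848 - 179795) = 1980561/3583053 = 1980561*(1/3583053) = 660187/1194351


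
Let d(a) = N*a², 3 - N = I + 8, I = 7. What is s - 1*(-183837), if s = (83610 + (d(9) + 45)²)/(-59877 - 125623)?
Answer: 34100820561/185500 ≈ 1.8383e+5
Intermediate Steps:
N = -12 (N = 3 - (7 + 8) = 3 - 1*15 = 3 - 15 = -12)
d(a) = -12*a²
s = -942939/185500 (s = (83610 + (-12*9² + 45)²)/(-59877 - 125623) = (83610 + (-12*81 + 45)²)/(-185500) = (83610 + (-972 + 45)²)*(-1/185500) = (83610 + (-927)²)*(-1/185500) = (83610 + 859329)*(-1/185500) = 942939*(-1/185500) = -942939/185500 ≈ -5.0832)
s - 1*(-183837) = -942939/185500 - 1*(-183837) = -942939/185500 + 183837 = 34100820561/185500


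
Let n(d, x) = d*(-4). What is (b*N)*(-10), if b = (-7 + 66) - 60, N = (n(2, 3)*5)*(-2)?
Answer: 800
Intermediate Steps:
n(d, x) = -4*d
N = 80 (N = (-4*2*5)*(-2) = -8*5*(-2) = -40*(-2) = 80)
b = -1 (b = 59 - 60 = -1)
(b*N)*(-10) = -1*80*(-10) = -80*(-10) = 800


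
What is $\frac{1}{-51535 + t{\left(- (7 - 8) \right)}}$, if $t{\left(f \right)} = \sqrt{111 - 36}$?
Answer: $- \frac{10307}{531171230} - \frac{\sqrt{3}}{531171230} \approx -1.9408 \cdot 10^{-5}$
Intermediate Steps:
$t{\left(f \right)} = 5 \sqrt{3}$ ($t{\left(f \right)} = \sqrt{75} = 5 \sqrt{3}$)
$\frac{1}{-51535 + t{\left(- (7 - 8) \right)}} = \frac{1}{-51535 + 5 \sqrt{3}}$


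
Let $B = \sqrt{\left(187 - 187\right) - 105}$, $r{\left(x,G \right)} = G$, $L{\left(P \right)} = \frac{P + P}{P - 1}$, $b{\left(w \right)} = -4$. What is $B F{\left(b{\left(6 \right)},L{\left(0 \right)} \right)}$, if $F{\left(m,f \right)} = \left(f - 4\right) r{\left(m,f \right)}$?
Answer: $0$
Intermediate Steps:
$L{\left(P \right)} = \frac{2 P}{-1 + P}$
$F{\left(m,f \right)} = f \left(-4 + f\right)$ ($F{\left(m,f \right)} = \left(f - 4\right) f = \left(-4 + f\right) f = f \left(-4 + f\right)$)
$B = i \sqrt{105}$ ($B = \sqrt{\left(187 - 187\right) - 105} = \sqrt{0 - 105} = \sqrt{-105} = i \sqrt{105} \approx 10.247 i$)
$B F{\left(b{\left(6 \right)},L{\left(0 \right)} \right)} = i \sqrt{105} \cdot 2 \cdot 0 \frac{1}{-1 + 0} \left(-4 + 2 \cdot 0 \frac{1}{-1 + 0}\right) = i \sqrt{105} \cdot 2 \cdot 0 \frac{1}{-1} \left(-4 + 2 \cdot 0 \frac{1}{-1}\right) = i \sqrt{105} \cdot 2 \cdot 0 \left(-1\right) \left(-4 + 2 \cdot 0 \left(-1\right)\right) = i \sqrt{105} \cdot 0 \left(-4 + 0\right) = i \sqrt{105} \cdot 0 \left(-4\right) = i \sqrt{105} \cdot 0 = 0$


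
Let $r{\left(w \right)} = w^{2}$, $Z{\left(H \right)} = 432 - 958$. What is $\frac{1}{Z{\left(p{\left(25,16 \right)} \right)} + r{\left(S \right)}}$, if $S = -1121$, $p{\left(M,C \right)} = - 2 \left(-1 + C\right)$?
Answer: $\frac{1}{1256115} \approx 7.9611 \cdot 10^{-7}$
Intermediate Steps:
$p{\left(M,C \right)} = 2 - 2 C$
$Z{\left(H \right)} = -526$ ($Z{\left(H \right)} = 432 - 958 = -526$)
$\frac{1}{Z{\left(p{\left(25,16 \right)} \right)} + r{\left(S \right)}} = \frac{1}{-526 + \left(-1121\right)^{2}} = \frac{1}{-526 + 1256641} = \frac{1}{1256115}$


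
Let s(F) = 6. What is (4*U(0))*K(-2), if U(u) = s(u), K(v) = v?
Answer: -48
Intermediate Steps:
U(u) = 6
(4*U(0))*K(-2) = (4*6)*(-2) = 24*(-2) = -48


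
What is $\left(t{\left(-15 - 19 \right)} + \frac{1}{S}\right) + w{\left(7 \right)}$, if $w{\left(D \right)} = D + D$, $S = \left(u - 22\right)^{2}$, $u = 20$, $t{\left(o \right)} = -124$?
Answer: $- \frac{439}{4} \approx -109.75$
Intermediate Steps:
$S = 4$ ($S = \left(20 - 22\right)^{2} = \left(-2\right)^{2} = 4$)
$w{\left(D \right)} = 2 D$
$\left(t{\left(-15 - 19 \right)} + \frac{1}{S}\right) + w{\left(7 \right)} = \left(-124 + \frac{1}{4}\right) + 2 \cdot 7 = \left(-124 + \frac{1}{4}\right) + 14 = - \frac{495}{4} + 14 = - \frac{439}{4}$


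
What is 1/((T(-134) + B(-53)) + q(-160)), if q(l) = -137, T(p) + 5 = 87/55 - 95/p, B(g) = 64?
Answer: -7370/557977 ≈ -0.013208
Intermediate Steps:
T(p) = -188/55 - 95/p (T(p) = -5 + (87/55 - 95/p) = -188/55 - 95/p)
1/((T(-134) + B(-53)) + q(-160)) = 1/(((-188/55 - 95/(-134)) + 64) - 137) = 1/(((-188/55 - 95*(-1/134)) + 64) - 137) = 1/(((-188/55 + 95/134) + 64) - 137) = 1/((-19967/7370 + 64) - 137) = 1/(451713/7370 - 137) = 1/(-557977/7370) = -7370/557977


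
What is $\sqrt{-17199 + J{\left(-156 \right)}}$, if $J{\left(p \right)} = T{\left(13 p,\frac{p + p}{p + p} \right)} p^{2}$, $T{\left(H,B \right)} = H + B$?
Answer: $3 i \sqrt{5482919} \approx 7024.7 i$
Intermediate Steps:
$T{\left(H,B \right)} = B + H$
$J{\left(p \right)} = p^{2} \left(1 + 13 p\right)$ ($J{\left(p \right)} = \left(\frac{p + p}{p + p} + 13 p\right) p^{2} = \left(\frac{2 p}{2 p} + 13 p\right) p^{2} = \left(2 p \frac{1}{2 p} + 13 p\right) p^{2} = \left(1 + 13 p\right) p^{2} = p^{2} \left(1 + 13 p\right)$)
$\sqrt{-17199 + J{\left(-156 \right)}} = \sqrt{-17199 + \left(-156\right)^{2} \left(1 + 13 \left(-156\right)\right)} = \sqrt{-17199 + 24336 \left(1 - 2028\right)} = \sqrt{-17199 + 24336 \left(-2027\right)} = \sqrt{-17199 - 49329072} = \sqrt{-49346271} = 3 i \sqrt{5482919}$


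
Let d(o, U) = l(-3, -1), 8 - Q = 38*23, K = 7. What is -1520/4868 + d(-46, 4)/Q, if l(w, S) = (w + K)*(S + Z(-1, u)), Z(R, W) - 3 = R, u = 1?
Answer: -166974/526961 ≈ -0.31686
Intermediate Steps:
Z(R, W) = 3 + R
l(w, S) = (2 + S)*(7 + w) (l(w, S) = (w + 7)*(S + (3 - 1)) = (7 + w)*(S + 2) = (7 + w)*(2 + S) = (2 + S)*(7 + w))
Q = -866 (Q = 8 - 38*23 = 8 - 1*874 = 8 - 874 = -866)
d(o, U) = 4 (d(o, U) = 14 + 2*(-3) + 7*(-1) - 1*(-3) = 14 - 6 - 7 + 3 = 4)
-1520/4868 + d(-46, 4)/Q = -1520/4868 + 4/(-866) = -1520*1/4868 + 4*(-1/866) = -380/1217 - 2/433 = -166974/526961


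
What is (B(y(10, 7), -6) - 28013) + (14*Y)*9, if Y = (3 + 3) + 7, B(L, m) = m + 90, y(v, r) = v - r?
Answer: -26291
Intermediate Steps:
B(L, m) = 90 + m
Y = 13 (Y = 6 + 7 = 13)
(B(y(10, 7), -6) - 28013) + (14*Y)*9 = ((90 - 6) - 28013) + (14*13)*9 = (84 - 28013) + 182*9 = -27929 + 1638 = -26291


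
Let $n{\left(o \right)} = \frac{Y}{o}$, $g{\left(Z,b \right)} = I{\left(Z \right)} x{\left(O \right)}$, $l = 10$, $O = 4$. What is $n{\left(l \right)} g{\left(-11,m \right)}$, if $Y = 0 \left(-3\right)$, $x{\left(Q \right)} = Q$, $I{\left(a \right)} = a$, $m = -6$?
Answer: $0$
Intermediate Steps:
$Y = 0$
$g{\left(Z,b \right)} = 4 Z$ ($g{\left(Z,b \right)} = Z 4 = 4 Z$)
$n{\left(o \right)} = 0$ ($n{\left(o \right)} = \frac{0}{o} = 0$)
$n{\left(l \right)} g{\left(-11,m \right)} = 0 \cdot 4 \left(-11\right) = 0 \left(-44\right) = 0$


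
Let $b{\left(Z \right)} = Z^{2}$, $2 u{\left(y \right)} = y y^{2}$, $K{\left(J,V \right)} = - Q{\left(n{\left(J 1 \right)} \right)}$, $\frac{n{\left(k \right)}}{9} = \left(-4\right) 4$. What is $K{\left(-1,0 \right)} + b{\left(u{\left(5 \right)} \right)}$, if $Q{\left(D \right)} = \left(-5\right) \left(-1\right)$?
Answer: $\frac{15605}{4} \approx 3901.3$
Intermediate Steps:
$n{\left(k \right)} = -144$ ($n{\left(k \right)} = 9 \left(\left(-4\right) 4\right) = 9 \left(-16\right) = -144$)
$Q{\left(D \right)} = 5$
$K{\left(J,V \right)} = -5$ ($K{\left(J,V \right)} = \left(-1\right) 5 = -5$)
$u{\left(y \right)} = \frac{y^{3}}{2}$ ($u{\left(y \right)} = \frac{y y^{2}}{2} = \frac{y^{3}}{2}$)
$K{\left(-1,0 \right)} + b{\left(u{\left(5 \right)} \right)} = -5 + \left(\frac{5^{3}}{2}\right)^{2} = -5 + \left(\frac{1}{2} \cdot 125\right)^{2} = -5 + \left(\frac{125}{2}\right)^{2} = -5 + \frac{15625}{4} = \frac{15605}{4}$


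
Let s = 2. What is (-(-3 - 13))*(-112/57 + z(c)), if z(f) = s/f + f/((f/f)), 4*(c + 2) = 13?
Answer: 4036/285 ≈ 14.161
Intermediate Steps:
c = 5/4 (c = -2 + (¼)*13 = -2 + 13/4 = 5/4 ≈ 1.2500)
z(f) = f + 2/f (z(f) = 2/f + f/((f/f)) = 2/f + f/1 = 2/f + f*1 = 2/f + f = f + 2/f)
(-(-3 - 13))*(-112/57 + z(c)) = (-(-3 - 13))*(-112/57 + (5/4 + 2/(5/4))) = (-1*(-16))*(-112*1/57 + (5/4 + 2*(⅘))) = 16*(-112/57 + (5/4 + 8/5)) = 16*(-112/57 + 57/20) = 16*(1009/1140) = 4036/285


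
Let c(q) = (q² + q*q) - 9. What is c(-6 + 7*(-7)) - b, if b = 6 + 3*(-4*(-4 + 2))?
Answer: 6011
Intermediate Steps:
b = 30 (b = 6 + 3*(-4*(-2)) = 6 + 3*8 = 6 + 24 = 30)
c(q) = -9 + 2*q² (c(q) = (q² + q²) - 9 = 2*q² - 9 = -9 + 2*q²)
c(-6 + 7*(-7)) - b = (-9 + 2*(-6 + 7*(-7))²) - 1*30 = (-9 + 2*(-6 - 49)²) - 30 = (-9 + 2*(-55)²) - 30 = (-9 + 2*3025) - 30 = (-9 + 6050) - 30 = 6041 - 30 = 6011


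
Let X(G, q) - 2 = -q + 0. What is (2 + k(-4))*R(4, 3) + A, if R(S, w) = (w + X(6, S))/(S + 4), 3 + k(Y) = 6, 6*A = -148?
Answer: -577/24 ≈ -24.042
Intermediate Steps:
A = -74/3 (A = (1/6)*(-148) = -74/3 ≈ -24.667)
k(Y) = 3 (k(Y) = -3 + 6 = 3)
X(G, q) = 2 - q (X(G, q) = 2 + (-q + 0) = 2 - q)
R(S, w) = (2 + w - S)/(4 + S) (R(S, w) = (w + (2 - S))/(S + 4) = (2 + w - S)/(4 + S))
(2 + k(-4))*R(4, 3) + A = (2 + 3)*((2 + 3 - 1*4)/(4 + 4)) - 74/3 = 5*((2 + 3 - 4)/8) - 74/3 = 5*((1/8)*1) - 74/3 = 5*(1/8) - 74/3 = 5/8 - 74/3 = -577/24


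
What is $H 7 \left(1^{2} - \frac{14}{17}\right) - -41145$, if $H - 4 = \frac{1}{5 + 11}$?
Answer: $\frac{11192805}{272} \approx 41150.0$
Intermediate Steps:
$H = \frac{65}{16}$ ($H = 4 + \frac{1}{5 + 11} = 4 + \frac{1}{16} = \frac{65}{16} \approx 4.0625$)
$H 7 \left(1^{2} - \frac{14}{17}\right) - -41145 = \frac{65}{16} \cdot 7 \left(1^{2} - \frac{14}{17}\right) - -41145 = \frac{455 \left(1 - \frac{14}{17}\right)}{16} + 41145 = \frac{455}{16} \cdot \frac{3}{17} + 41145 = \frac{1365}{272} + 41145 = \frac{11192805}{272}$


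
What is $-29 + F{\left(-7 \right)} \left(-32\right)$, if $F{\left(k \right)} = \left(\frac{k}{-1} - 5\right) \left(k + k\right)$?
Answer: $867$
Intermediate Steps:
$F{\left(k \right)} = 2 k \left(-5 - k\right)$ ($F{\left(k \right)} = \left(k \left(-1\right) - 5\right) 2 k = \left(- k - 5\right) 2 k = \left(-5 - k\right) 2 k = 2 k \left(-5 - k\right)$)
$-29 + F{\left(-7 \right)} \left(-32\right) = -29 + \left(-2\right) \left(-7\right) \left(5 - 7\right) \left(-32\right) = -29 + \left(-2\right) \left(-7\right) \left(-2\right) \left(-32\right) = -29 - -896 = -29 + 896 = 867$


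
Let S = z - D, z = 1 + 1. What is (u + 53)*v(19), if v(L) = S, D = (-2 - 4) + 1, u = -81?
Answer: -196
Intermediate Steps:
D = -5 (D = -6 + 1 = -5)
z = 2
S = 7 (S = 2 - 1*(-5) = 2 + 5 = 7)
v(L) = 7
(u + 53)*v(19) = (-81 + 53)*7 = -28*7 = -196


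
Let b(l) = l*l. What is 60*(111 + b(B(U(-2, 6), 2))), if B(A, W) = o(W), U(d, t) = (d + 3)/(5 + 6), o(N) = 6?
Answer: 8820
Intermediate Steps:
U(d, t) = 3/11 + d/11 (U(d, t) = (3 + d)/11 = (3 + d)*(1/11) = 3/11 + d/11)
B(A, W) = 6
b(l) = l**2
60*(111 + b(B(U(-2, 6), 2))) = 60*(111 + 6**2) = 60*(111 + 36) = 60*147 = 8820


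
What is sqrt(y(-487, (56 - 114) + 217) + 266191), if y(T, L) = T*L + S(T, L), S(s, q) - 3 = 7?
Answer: 4*sqrt(11798) ≈ 434.47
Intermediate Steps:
S(s, q) = 10 (S(s, q) = 3 + 7 = 10)
y(T, L) = 10 + L*T (y(T, L) = T*L + 10 = L*T + 10 = 10 + L*T)
sqrt(y(-487, (56 - 114) + 217) + 266191) = sqrt((10 + ((56 - 114) + 217)*(-487)) + 266191) = sqrt((10 + (-58 + 217)*(-487)) + 266191) = sqrt((10 + 159*(-487)) + 266191) = sqrt((10 - 77433) + 266191) = sqrt(-77423 + 266191) = sqrt(188768) = 4*sqrt(11798)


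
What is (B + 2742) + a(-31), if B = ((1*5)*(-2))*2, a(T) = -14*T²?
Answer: -10732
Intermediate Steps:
B = -20 (B = (5*(-2))*2 = -10*2 = -20)
(B + 2742) + a(-31) = (-20 + 2742) - 14*(-31)² = 2722 - 14*961 = 2722 - 13454 = -10732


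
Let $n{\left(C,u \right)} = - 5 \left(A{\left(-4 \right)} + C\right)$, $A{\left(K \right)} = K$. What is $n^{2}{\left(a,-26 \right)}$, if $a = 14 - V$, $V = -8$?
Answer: $8100$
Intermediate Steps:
$a = 22$ ($a = 14 - -8 = 14 + 8 = 22$)
$n{\left(C,u \right)} = 20 - 5 C$ ($n{\left(C,u \right)} = - 5 \left(-4 + C\right) = 20 - 5 C$)
$n^{2}{\left(a,-26 \right)} = \left(20 - 110\right)^{2} = \left(-90\right)^{2} = 8100$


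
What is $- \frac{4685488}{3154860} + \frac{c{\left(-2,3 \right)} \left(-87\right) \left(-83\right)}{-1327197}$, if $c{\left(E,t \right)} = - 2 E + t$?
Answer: $- \frac{531502860463}{348926727285} \approx -1.5233$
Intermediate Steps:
$c{\left(E,t \right)} = t - 2 E$
$- \frac{4685488}{3154860} + \frac{c{\left(-2,3 \right)} \left(-87\right) \left(-83\right)}{-1327197} = - \frac{4685488}{3154860} + \frac{\left(3 - -4\right) \left(-87\right) \left(-83\right)}{-1327197} = \left(-4685488\right) \frac{1}{3154860} + \left(3 + 4\right) \left(-87\right) \left(-83\right) \left(- \frac{1}{1327197}\right) = - \frac{1171372}{788715} + 7 \left(-87\right) \left(-83\right) \left(- \frac{1}{1327197}\right) = - \frac{1171372}{788715} + \left(-609\right) \left(-83\right) \left(- \frac{1}{1327197}\right) = - \frac{1171372}{788715} + 50547 \left(- \frac{1}{1327197}\right) = - \frac{1171372}{788715} - \frac{16849}{442399} = - \frac{531502860463}{348926727285}$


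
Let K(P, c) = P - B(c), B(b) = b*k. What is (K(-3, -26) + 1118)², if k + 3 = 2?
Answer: 1185921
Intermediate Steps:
k = -1 (k = -3 + 2 = -1)
B(b) = -b (B(b) = b*(-1) = -b)
K(P, c) = P + c (K(P, c) = P - (-1)*c = P + c)
(K(-3, -26) + 1118)² = ((-3 - 26) + 1118)² = (-29 + 1118)² = 1089² = 1185921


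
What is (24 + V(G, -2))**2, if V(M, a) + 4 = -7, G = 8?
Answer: 169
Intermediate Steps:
V(M, a) = -11 (V(M, a) = -4 - 7 = -11)
(24 + V(G, -2))**2 = (24 - 11)**2 = 13**2 = 169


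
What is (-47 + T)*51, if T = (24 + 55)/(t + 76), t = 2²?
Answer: -187731/80 ≈ -2346.6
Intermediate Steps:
t = 4
T = 79/80 (T = (24 + 55)/(4 + 76) = 79/80 ≈ 0.98750)
(-47 + T)*51 = (-47 + 79/80)*51 = -3681/80*51 = -187731/80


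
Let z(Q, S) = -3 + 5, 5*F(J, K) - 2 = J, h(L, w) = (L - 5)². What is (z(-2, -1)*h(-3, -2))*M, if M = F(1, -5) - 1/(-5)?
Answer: 512/5 ≈ 102.40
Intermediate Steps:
h(L, w) = (-5 + L)²
F(J, K) = ⅖ + J/5
z(Q, S) = 2
M = ⅘ (M = (⅖ + (⅕)*1) - 1/(-5) = (⅖ + ⅕) - 1*(-⅕) = ⅗ + ⅕ = ⅘ ≈ 0.80000)
(z(-2, -1)*h(-3, -2))*M = (2*(-5 - 3)²)*(⅘) = (2*(-8)²)*(⅘) = (2*64)*(⅘) = 128*(⅘) = 512/5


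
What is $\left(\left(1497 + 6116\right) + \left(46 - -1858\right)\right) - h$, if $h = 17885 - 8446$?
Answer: $78$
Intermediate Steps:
$h = 9439$
$\left(\left(1497 + 6116\right) + \left(46 - -1858\right)\right) - h = \left(\left(1497 + 6116\right) + \left(46 - -1858\right)\right) - 9439 = \left(7613 + \left(46 + 1858\right)\right) - 9439 = \left(7613 + 1904\right) - 9439 = 9517 - 9439 = 78$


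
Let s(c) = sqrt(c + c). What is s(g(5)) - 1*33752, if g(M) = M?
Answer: -33752 + sqrt(10) ≈ -33749.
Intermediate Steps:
s(c) = sqrt(2)*sqrt(c) (s(c) = sqrt(2*c) = sqrt(2)*sqrt(c))
s(g(5)) - 1*33752 = sqrt(2)*sqrt(5) - 1*33752 = sqrt(10) - 33752 = -33752 + sqrt(10)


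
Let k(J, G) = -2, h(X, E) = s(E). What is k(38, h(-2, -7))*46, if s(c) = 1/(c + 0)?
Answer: -92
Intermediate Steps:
s(c) = 1/c
h(X, E) = 1/E
k(38, h(-2, -7))*46 = -2*46 = -92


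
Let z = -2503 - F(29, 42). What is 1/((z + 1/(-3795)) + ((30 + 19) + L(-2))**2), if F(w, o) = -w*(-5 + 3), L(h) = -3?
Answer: -3795/1688776 ≈ -0.0022472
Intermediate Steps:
F(w, o) = 2*w (F(w, o) = -w*(-2) = -(-2)*w = 2*w)
z = -2561 (z = -2503 - 2*29 = -2503 - 1*58 = -2503 - 58 = -2561)
1/((z + 1/(-3795)) + ((30 + 19) + L(-2))**2) = 1/((-2561 + 1/(-3795)) + ((30 + 19) - 3)**2) = 1/((-2561 - 1/3795) + (49 - 3)**2) = 1/(-9718996/3795 + 46**2) = 1/(-9718996/3795 + 2116) = 1/(-1688776/3795) = -3795/1688776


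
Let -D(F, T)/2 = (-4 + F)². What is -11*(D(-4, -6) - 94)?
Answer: 2442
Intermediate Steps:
D(F, T) = -2*(-4 + F)²
-11*(D(-4, -6) - 94) = -11*(-2*(-4 - 4)² - 94) = -11*(-2*(-8)² - 94) = -11*(-2*64 - 94) = -11*(-128 - 94) = -11*(-222) = 2442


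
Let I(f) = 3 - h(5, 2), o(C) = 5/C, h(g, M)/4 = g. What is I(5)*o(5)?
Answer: -17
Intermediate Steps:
h(g, M) = 4*g
I(f) = -17 (I(f) = 3 - 4*5 = 3 - 1*20 = 3 - 20 = -17)
I(5)*o(5) = -85/5 = -17*1 = -17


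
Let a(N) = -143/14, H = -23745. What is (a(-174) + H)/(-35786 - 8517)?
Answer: 332573/620242 ≈ 0.53620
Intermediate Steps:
a(N) = -143/14 (a(N) = -143*1/14 = -143/14)
(a(-174) + H)/(-35786 - 8517) = (-143/14 - 23745)/(-35786 - 8517) = -332573/14/(-44303) = -332573/14*(-1/44303) = 332573/620242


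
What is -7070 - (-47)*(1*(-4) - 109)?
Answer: -12381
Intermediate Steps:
-7070 - (-47)*(1*(-4) - 109) = -7070 - (-47)*(-4 - 109) = -7070 - (-47)*(-113) = -7070 - 1*5311 = -7070 - 5311 = -12381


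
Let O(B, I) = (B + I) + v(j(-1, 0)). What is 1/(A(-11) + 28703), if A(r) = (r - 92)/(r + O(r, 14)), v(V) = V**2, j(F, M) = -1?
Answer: 7/201024 ≈ 3.4822e-5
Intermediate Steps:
O(B, I) = 1 + B + I (O(B, I) = (B + I) + (-1)**2 = (B + I) + 1 = 1 + B + I)
A(r) = (-92 + r)/(15 + 2*r) (A(r) = (r - 92)/(r + (1 + r + 14)) = (-92 + r)/(r + (15 + r)) = (-92 + r)/(15 + 2*r))
1/(A(-11) + 28703) = 1/((-92 - 11)/(15 + 2*(-11)) + 28703) = 1/(-103/(15 - 22) + 28703) = 1/(-103/(-7) + 28703) = 1/(-1/7*(-103) + 28703) = 1/(103/7 + 28703) = 1/(201024/7) = 7/201024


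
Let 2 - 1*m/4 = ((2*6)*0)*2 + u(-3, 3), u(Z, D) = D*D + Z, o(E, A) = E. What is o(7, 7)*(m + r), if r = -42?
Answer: -406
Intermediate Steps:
u(Z, D) = Z + D² (u(Z, D) = D² + Z = Z + D²)
m = -16 (m = 8 - 4*(((2*6)*0)*2 + (-3 + 3²)) = 8 - 4*((12*0)*2 + (-3 + 9)) = 8 - 4*(0*2 + 6) = 8 - 4*(0 + 6) = 8 - 4*6 = 8 - 24 = -16)
o(7, 7)*(m + r) = 7*(-16 - 42) = 7*(-58) = -406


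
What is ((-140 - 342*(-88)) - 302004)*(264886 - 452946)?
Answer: 51161346880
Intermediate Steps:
((-140 - 342*(-88)) - 302004)*(264886 - 452946) = ((-140 + 30096) - 302004)*(-188060) = (29956 - 302004)*(-188060) = -272048*(-188060) = 51161346880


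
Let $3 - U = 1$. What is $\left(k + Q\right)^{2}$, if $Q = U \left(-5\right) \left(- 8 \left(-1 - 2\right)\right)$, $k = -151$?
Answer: $152881$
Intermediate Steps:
$U = 2$ ($U = 3 - 1 = 2$)
$Q = -240$ ($Q = 2 \left(-5\right) \left(- 8 \left(-1 - 2\right)\right) = - 10 \left(- 8 \left(-1 - 2\right)\right) = - 10 \left(\left(-8\right) \left(-3\right)\right) = \left(-10\right) 24 = -240$)
$\left(k + Q\right)^{2} = \left(-151 - 240\right)^{2} = \left(-391\right)^{2} = 152881$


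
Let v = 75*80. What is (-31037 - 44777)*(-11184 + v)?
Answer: 393019776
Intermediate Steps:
v = 6000
(-31037 - 44777)*(-11184 + v) = (-31037 - 44777)*(-11184 + 6000) = -75814*(-5184) = 393019776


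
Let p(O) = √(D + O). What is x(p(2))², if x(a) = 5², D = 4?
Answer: 625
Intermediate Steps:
p(O) = √(4 + O)
x(a) = 25
x(p(2))² = 25² = 625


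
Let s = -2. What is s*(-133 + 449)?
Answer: -632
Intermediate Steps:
s*(-133 + 449) = -2*(-133 + 449) = -2*316 = -632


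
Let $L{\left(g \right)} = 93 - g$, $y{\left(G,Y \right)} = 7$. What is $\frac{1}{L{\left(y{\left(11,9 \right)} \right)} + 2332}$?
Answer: $\frac{1}{2418} \approx 0.00041356$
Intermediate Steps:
$\frac{1}{L{\left(y{\left(11,9 \right)} \right)} + 2332} = \frac{1}{\left(93 - 7\right) + 2332} = \frac{1}{86 + 2332} = \frac{1}{2418}$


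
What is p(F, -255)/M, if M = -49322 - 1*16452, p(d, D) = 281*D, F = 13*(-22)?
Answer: 71655/65774 ≈ 1.0894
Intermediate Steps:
F = -286
M = -65774 (M = -49322 - 16452 = -65774)
p(F, -255)/M = (281*(-255))/(-65774) = -71655*(-1/65774) = 71655/65774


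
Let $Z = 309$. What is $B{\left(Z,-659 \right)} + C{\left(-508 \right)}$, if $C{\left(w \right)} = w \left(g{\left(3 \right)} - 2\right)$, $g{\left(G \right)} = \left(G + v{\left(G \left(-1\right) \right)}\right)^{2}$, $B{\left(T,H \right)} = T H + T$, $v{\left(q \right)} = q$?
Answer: $-202306$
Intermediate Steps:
$B{\left(T,H \right)} = T + H T$ ($B{\left(T,H \right)} = H T + T = T + H T$)
$g{\left(G \right)} = 0$ ($g{\left(G \right)} = \left(G + G \left(-1\right)\right)^{2} = \left(G - G\right)^{2} = 0^{2} = 0$)
$C{\left(w \right)} = - 2 w$ ($C{\left(w \right)} = w \left(0 - 2\right) = w \left(-2\right) = - 2 w$)
$B{\left(Z,-659 \right)} + C{\left(-508 \right)} = 309 \left(1 - 659\right) - -1016 = 309 \left(-658\right) + 1016 = -203322 + 1016 = -202306$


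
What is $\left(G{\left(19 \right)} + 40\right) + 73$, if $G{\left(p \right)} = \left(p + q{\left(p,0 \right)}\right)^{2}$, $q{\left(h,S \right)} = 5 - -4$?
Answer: $897$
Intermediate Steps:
$q{\left(h,S \right)} = 9$ ($q{\left(h,S \right)} = 5 + 4 = 9$)
$G{\left(p \right)} = \left(9 + p\right)^{2}$ ($G{\left(p \right)} = \left(p + 9\right)^{2} = \left(9 + p\right)^{2}$)
$\left(G{\left(19 \right)} + 40\right) + 73 = \left(\left(9 + 19\right)^{2} + 40\right) + 73 = \left(28^{2} + 40\right) + 73 = \left(784 + 40\right) + 73 = 824 + 73 = 897$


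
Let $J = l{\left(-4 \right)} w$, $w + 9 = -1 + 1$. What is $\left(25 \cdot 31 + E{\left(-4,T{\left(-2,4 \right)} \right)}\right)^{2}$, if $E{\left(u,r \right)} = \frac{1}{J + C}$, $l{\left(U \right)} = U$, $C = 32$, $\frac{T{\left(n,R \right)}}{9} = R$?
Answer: $\frac{2777395401}{4624} \approx 6.0065 \cdot 10^{5}$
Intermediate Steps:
$T{\left(n,R \right)} = 9 R$
$w = -9$ ($w = -9 + \left(-1 + 1\right) = -9 + 0 = -9$)
$J = 36$ ($J = \left(-4\right) \left(-9\right) = 36$)
$E{\left(u,r \right)} = \frac{1}{68}$ ($E{\left(u,r \right)} = \frac{1}{36 + 32} = \frac{1}{68}$)
$\left(25 \cdot 31 + E{\left(-4,T{\left(-2,4 \right)} \right)}\right)^{2} = \left(25 \cdot 31 + \frac{1}{68}\right)^{2} = \left(775 + \frac{1}{68}\right)^{2} = \left(\frac{52701}{68}\right)^{2} = \frac{2777395401}{4624}$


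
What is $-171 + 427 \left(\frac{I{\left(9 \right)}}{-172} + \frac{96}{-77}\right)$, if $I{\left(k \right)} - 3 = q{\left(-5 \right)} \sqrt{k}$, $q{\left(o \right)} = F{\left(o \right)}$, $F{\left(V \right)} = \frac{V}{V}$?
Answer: $- \frac{679473}{946} \approx -718.26$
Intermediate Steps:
$F{\left(V \right)} = 1$
$q{\left(o \right)} = 1$
$I{\left(k \right)} = 3 + \sqrt{k}$ ($I{\left(k \right)} = 3 + 1 \sqrt{k} = 3 + \sqrt{k}$)
$-171 + 427 \left(\frac{I{\left(9 \right)}}{-172} + \frac{96}{-77}\right) = -171 + 427 \left(\frac{3 + \sqrt{9}}{-172} + \frac{96}{-77}\right) = -171 + 427 \left(\left(3 + 3\right) \left(- \frac{1}{172}\right) + 96 \left(- \frac{1}{77}\right)\right) = -171 + 427 \left(6 \left(- \frac{1}{172}\right) - \frac{96}{77}\right) = -171 + 427 \left(- \frac{3}{86} - \frac{96}{77}\right) = -171 + 427 \left(- \frac{8487}{6622}\right) = -171 - \frac{517707}{946} = - \frac{679473}{946}$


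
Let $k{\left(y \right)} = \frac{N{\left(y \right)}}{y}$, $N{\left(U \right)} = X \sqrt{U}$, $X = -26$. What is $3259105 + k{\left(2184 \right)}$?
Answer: $3259105 - \frac{\sqrt{546}}{42} \approx 3.2591 \cdot 10^{6}$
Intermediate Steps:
$N{\left(U \right)} = - 26 \sqrt{U}$
$k{\left(y \right)} = - \frac{26}{\sqrt{y}}$ ($k{\left(y \right)} = \frac{\left(-26\right) \sqrt{y}}{y} = - \frac{26}{\sqrt{y}}$)
$3259105 + k{\left(2184 \right)} = 3259105 - \frac{26}{2 \sqrt{546}} = 3259105 - 26 \frac{\sqrt{546}}{1092} = 3259105 - \frac{\sqrt{546}}{42}$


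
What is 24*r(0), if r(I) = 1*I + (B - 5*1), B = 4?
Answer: -24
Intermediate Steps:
r(I) = -1 + I (r(I) = 1*I + (4 - 5*1) = I + (4 - 5) = I - 1 = -1 + I)
24*r(0) = 24*(-1 + 0) = 24*(-1) = -24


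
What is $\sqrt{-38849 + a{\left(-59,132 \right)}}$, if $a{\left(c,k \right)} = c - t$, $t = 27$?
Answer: $i \sqrt{38935} \approx 197.32 i$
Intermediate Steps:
$a{\left(c,k \right)} = -27 + c$ ($a{\left(c,k \right)} = c - 27 = -27 + c$)
$\sqrt{-38849 + a{\left(-59,132 \right)}} = \sqrt{-38849 - 86} = \sqrt{-38935} = i \sqrt{38935}$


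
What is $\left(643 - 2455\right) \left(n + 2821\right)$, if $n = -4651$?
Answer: $3315960$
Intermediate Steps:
$\left(643 - 2455\right) \left(n + 2821\right) = \left(643 - 2455\right) \left(-4651 + 2821\right) = \left(-1812\right) \left(-1830\right) = 3315960$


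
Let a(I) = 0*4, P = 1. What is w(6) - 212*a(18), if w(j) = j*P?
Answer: 6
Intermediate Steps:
a(I) = 0
w(j) = j (w(j) = j*1 = j)
w(6) - 212*a(18) = 6 - 212*0 = 6 + 0 = 6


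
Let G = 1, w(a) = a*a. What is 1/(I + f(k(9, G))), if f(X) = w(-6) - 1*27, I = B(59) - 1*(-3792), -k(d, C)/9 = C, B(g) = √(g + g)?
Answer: 3801/14447483 - √118/14447483 ≈ 0.00026234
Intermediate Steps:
w(a) = a²
B(g) = √2*√g (B(g) = √(2*g) = √2*√g)
k(d, C) = -9*C
I = 3792 + √118 (I = √2*√59 - 1*(-3792) = √118 + 3792 = 3792 + √118 ≈ 3802.9)
f(X) = 9 (f(X) = (-6)² - 1*27 = 36 - 27 = 9)
1/(I + f(k(9, G))) = 1/((3792 + √118) + 9) = 1/(3801 + √118)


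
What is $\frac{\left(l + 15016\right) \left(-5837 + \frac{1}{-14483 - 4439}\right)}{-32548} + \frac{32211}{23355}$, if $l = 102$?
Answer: $\frac{722533618594729}{266365183220} \approx 2712.6$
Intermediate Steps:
$\frac{\left(l + 15016\right) \left(-5837 + \frac{1}{-14483 - 4439}\right)}{-32548} + \frac{32211}{23355} = \frac{\left(102 + 15016\right) \left(-5837 + \frac{1}{-14483 - 4439}\right)}{-32548} + \frac{32211}{23355} = 15118 \left(-5837 + \frac{1}{-18922}\right) \left(- \frac{1}{32548}\right) + 32211 \cdot \frac{1}{23355} = 15118 \left(-5837 - \frac{1}{18922}\right) \left(- \frac{1}{32548}\right) + \frac{1193}{865} = 15118 \left(- \frac{110447715}{18922}\right) \left(- \frac{1}{32548}\right) + \frac{1193}{865} = \left(- \frac{834874277685}{9461}\right) \left(- \frac{1}{32548}\right) + \frac{1193}{865} = \frac{834874277685}{307936628} + \frac{1193}{865} = \frac{722533618594729}{266365183220}$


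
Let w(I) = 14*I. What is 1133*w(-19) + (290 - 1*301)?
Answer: -301389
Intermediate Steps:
1133*w(-19) + (290 - 1*301) = 1133*(14*(-19)) + (290 - 1*301) = 1133*(-266) + (290 - 301) = -301378 - 11 = -301389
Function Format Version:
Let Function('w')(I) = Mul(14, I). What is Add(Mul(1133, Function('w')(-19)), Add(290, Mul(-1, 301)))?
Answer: -301389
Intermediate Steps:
Add(Mul(1133, Function('w')(-19)), Add(290, Mul(-1, 301))) = Add(Mul(1133, Mul(14, -19)), Add(290, Mul(-1, 301))) = Add(Mul(1133, -266), Add(290, -301)) = Add(-301378, -11) = -301389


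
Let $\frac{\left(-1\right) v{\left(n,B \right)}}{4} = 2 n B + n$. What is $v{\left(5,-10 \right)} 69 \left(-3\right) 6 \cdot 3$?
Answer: $-1415880$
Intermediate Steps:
$v{\left(n,B \right)} = - 4 n - 8 B n$ ($v{\left(n,B \right)} = - 4 \left(2 n B + n\right) = - 4 \left(2 B n + n\right) = - 4 \left(n + 2 B n\right) = - 4 n - 8 B n$)
$v{\left(5,-10 \right)} 69 \left(-3\right) 6 \cdot 3 = \left(-4\right) 5 \left(1 + 2 \left(-10\right)\right) 69 \left(-3\right) 6 \cdot 3 = \left(-4\right) 5 \left(1 - 20\right) 69 \left(\left(-18\right) 3\right) = \left(-4\right) 5 \left(-19\right) 69 \left(-54\right) = 380 \cdot 69 \left(-54\right) = 26220 \left(-54\right) = -1415880$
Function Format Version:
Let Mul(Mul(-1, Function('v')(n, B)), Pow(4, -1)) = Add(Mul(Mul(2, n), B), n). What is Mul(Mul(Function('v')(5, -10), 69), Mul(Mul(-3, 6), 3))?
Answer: -1415880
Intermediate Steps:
Function('v')(n, B) = Add(Mul(-4, n), Mul(-8, B, n)) (Function('v')(n, B) = Mul(-4, Add(Mul(Mul(2, n), B), n)) = Mul(-4, Add(Mul(2, B, n), n)) = Mul(-4, Add(n, Mul(2, B, n))) = Add(Mul(-4, n), Mul(-8, B, n)))
Mul(Mul(Function('v')(5, -10), 69), Mul(Mul(-3, 6), 3)) = Mul(Mul(Mul(-4, 5, Add(1, Mul(2, -10))), 69), Mul(Mul(-3, 6), 3)) = Mul(Mul(Mul(-4, 5, Add(1, -20)), 69), Mul(-18, 3)) = Mul(Mul(Mul(-4, 5, -19), 69), -54) = Mul(Mul(380, 69), -54) = Mul(26220, -54) = -1415880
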